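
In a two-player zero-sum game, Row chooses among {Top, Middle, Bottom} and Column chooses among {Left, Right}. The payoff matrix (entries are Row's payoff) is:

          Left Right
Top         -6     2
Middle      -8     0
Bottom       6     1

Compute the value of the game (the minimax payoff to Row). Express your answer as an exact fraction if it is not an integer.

Row minima: Top → -6, Middle → -8, Bottom → 1; maximin = 1.
Column maxima: Left → 6, Right → 2; minimax = 2.
1 ≠ 2, so there is no saddle point; optimal play is mixed.
Middle is strictly dominated by Top, so Row never plays it.
On the remaining 2×2 (Top, Bottom vs Left, Right):
Let Row play Top with probability p. Expected payoff against Left: (-6)p + 6(1−p) = −12p + 6; against Right: 2p + 1(1−p) = p + 1.
Setting these equal: −12p + 6 = p + 1 ⇒ −13p = -5 ⇒ p = 5/13, and the value is (-12)·(5/13) + 6 = 18/13.
For Column: with q = P(Left), equating Top's and Bottom's payoffs gives −8q + 2 = 5q + 1 ⇒ q = 1/13.

18/13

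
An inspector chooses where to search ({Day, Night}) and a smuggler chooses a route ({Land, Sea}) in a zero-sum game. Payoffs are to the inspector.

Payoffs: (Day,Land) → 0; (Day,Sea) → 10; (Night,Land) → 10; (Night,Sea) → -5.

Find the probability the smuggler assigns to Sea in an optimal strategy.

Row minima: Day → 0, Night → -5; maximin = 0.
Column maxima: Land → 10, Sea → 10; minimax = 10.
0 ≠ 10, so there is no saddle point; optimal play is mixed.
Let the inspector play Day with probability p. Expected payoff against Land: 0p + 10(1−p) = −10p + 10; against Sea: 10p + (-5)(1−p) = 15p − 5.
Setting these equal: −10p + 10 = 15p − 5 ⇒ −25p = -15 ⇒ p = 3/5, and the value is (-10)·(3/5) + 10 = 4.
For the smuggler: with q = P(Land), equating Day's and Night's payoffs gives −10q + 10 = 15q − 5 ⇒ q = 3/5.

2/5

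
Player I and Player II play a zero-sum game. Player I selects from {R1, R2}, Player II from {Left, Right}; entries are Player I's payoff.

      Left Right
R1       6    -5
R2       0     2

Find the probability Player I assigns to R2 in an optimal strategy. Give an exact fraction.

Row minima: R1 → -5, R2 → 0; maximin = 0.
Column maxima: Left → 6, Right → 2; minimax = 2.
0 ≠ 2, so there is no saddle point; optimal play is mixed.
Let Player I play R1 with probability p. Expected payoff against Left: 6p + 0(1−p) = 6p; against Right: (-5)p + 2(1−p) = −7p + 2.
Setting these equal: 6p = −7p + 2 ⇒ 13p = 2 ⇒ p = 2/13, and the value is (6)·(2/13) = 12/13.
For Player II: with q = P(Left), equating R1's and R2's payoffs gives 11q − 5 = −2q + 2 ⇒ q = 7/13.

11/13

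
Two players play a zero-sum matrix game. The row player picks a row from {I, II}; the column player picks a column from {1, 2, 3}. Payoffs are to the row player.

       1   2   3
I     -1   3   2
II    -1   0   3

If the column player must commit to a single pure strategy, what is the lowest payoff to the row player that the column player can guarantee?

Column maxima: 1 → -1, 2 → 3, 3 → 3.
The smallest of these is -1.

-1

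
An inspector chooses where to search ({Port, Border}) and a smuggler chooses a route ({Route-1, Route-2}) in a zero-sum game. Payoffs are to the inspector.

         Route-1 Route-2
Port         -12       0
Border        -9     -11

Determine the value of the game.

Row minima: Port → -12, Border → -11; maximin = -11.
Column maxima: Route-1 → -9, Route-2 → 0; minimax = -9.
-11 ≠ -9, so there is no saddle point; optimal play is mixed.
Let the inspector play Port with probability p. Expected payoff against Route-1: (-12)p + (-9)(1−p) = −3p − 9; against Route-2: 0p + (-11)(1−p) = 11p − 11.
Setting these equal: −3p − 9 = 11p − 11 ⇒ −14p = -2 ⇒ p = 1/7, and the value is (-3)·(1/7) − 9 = -66/7.
For the smuggler: with q = P(Route-1), equating Port's and Border's payoffs gives −12q = 2q − 11 ⇒ q = 11/14.

-66/7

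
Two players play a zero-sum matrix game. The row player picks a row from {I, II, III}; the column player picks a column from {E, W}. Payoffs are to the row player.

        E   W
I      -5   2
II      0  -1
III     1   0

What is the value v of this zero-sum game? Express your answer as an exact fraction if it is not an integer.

1/4

Row minima: I → -5, II → -1, III → 0; maximin = 0.
Column maxima: E → 1, W → 2; minimax = 1.
0 ≠ 1, so there is no saddle point; optimal play is mixed.
II is strictly dominated by III, so the row player never plays it.
On the remaining 2×2 (I, III vs E, W):
Let the row player play I with probability p. Expected payoff against E: (-5)p + 1(1−p) = −6p + 1; against W: 2p + 0(1−p) = 2p.
Setting these equal: −6p + 1 = 2p ⇒ −8p = -1 ⇒ p = 1/8, and the value is (-6)·(1/8) + 1 = 1/4.
For the column player: with q = P(E), equating I's and III's payoffs gives −7q + 2 = q ⇒ q = 1/4.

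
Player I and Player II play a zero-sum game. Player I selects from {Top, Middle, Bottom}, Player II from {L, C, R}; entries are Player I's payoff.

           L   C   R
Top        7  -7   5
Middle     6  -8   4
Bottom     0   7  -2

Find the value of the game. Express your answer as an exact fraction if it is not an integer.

Row minima: Top → -7, Middle → -8, Bottom → -2; maximin = -2.
Column maxima: L → 7, C → 7, R → 5; minimax = 5.
-2 ≠ 5, so there is no saddle point; optimal play is mixed.
Middle is strictly dominated by Top, so Player I never plays it.
L is strictly dominated by R (it gives Player I strictly more in every row), so Player II never plays it.
On the remaining 2×2 (Top, Bottom vs C, R):
Let Player I play Top with probability p. Expected payoff against C: (-7)p + 7(1−p) = −14p + 7; against R: 5p + (-2)(1−p) = 7p − 2.
Setting these equal: −14p + 7 = 7p − 2 ⇒ −21p = -9 ⇒ p = 3/7, and the value is (-14)·(3/7) + 7 = 1.
For Player II: with q = P(C), equating Top's and Bottom's payoffs gives −12q + 5 = 9q − 2 ⇒ q = 1/3.

1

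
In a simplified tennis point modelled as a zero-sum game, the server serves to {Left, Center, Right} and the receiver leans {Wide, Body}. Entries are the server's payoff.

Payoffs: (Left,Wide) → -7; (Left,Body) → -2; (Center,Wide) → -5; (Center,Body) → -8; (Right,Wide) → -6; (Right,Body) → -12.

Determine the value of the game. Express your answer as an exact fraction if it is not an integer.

-23/4

Row minima: Left → -7, Center → -8, Right → -12; maximin = -7.
Column maxima: Wide → -5, Body → -2; minimax = -5.
-7 ≠ -5, so there is no saddle point; optimal play is mixed.
Right is strictly dominated by Center, so the server never plays it.
On the remaining 2×2 (Left, Center vs Wide, Body):
Let the server play Left with probability p. Expected payoff against Wide: (-7)p + (-5)(1−p) = −2p − 5; against Body: (-2)p + (-8)(1−p) = 6p − 8.
Setting these equal: −2p − 5 = 6p − 8 ⇒ −8p = -3 ⇒ p = 3/8, and the value is (-2)·(3/8) − 5 = -23/4.
For the receiver: with q = P(Wide), equating Left's and Center's payoffs gives −5q − 2 = 3q − 8 ⇒ q = 3/4.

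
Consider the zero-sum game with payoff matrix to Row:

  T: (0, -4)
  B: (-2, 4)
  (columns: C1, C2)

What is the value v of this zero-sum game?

Row minima: T → -4, B → -2; maximin = -2.
Column maxima: C1 → 0, C2 → 4; minimax = 0.
-2 ≠ 0, so there is no saddle point; optimal play is mixed.
Let Row play T with probability p. Expected payoff against C1: 0p + (-2)(1−p) = 2p − 2; against C2: (-4)p + 4(1−p) = −8p + 4.
Setting these equal: 2p − 2 = −8p + 4 ⇒ 10p = 6 ⇒ p = 3/5, and the value is (2)·(3/5) − 2 = -4/5.
For Column: with q = P(C1), equating T's and B's payoffs gives 4q − 4 = −6q + 4 ⇒ q = 4/5.

-4/5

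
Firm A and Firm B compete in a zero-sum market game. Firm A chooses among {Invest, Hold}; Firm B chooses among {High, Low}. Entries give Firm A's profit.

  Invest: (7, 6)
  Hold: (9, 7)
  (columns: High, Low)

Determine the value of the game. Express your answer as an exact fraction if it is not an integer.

7

Row minima: Invest → 6, Hold → 7; maximin = 7.
Column maxima: High → 9, Low → 7; minimax = 7.
Since maximin = minimax = 7, there is a saddle point and the value is 7.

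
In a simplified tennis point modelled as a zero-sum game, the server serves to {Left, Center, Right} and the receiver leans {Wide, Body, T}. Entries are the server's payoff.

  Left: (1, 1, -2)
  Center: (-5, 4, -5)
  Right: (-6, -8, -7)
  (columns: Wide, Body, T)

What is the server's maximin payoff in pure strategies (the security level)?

Row minima: Left → -2, Center → -5, Right → -8.
The best of these is -2.

-2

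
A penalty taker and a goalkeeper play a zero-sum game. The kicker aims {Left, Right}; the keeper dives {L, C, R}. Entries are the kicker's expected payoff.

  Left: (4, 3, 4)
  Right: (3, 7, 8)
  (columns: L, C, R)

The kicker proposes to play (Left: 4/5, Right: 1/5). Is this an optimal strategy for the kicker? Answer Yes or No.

Yes

Against L this mix gives (4/5)·4 + (1/5)·3 = 19/5.
Against C this mix gives (4/5)·3 + (1/5)·7 = 19/5.
Against R this mix gives (4/5)·4 + (1/5)·8 = 24/5.
All of the keeper's active replies (L, C) yield 19/5, and no column does worse for the kicker. The mix makes the keeper indifferent and guarantees 19/5, so it is optimal.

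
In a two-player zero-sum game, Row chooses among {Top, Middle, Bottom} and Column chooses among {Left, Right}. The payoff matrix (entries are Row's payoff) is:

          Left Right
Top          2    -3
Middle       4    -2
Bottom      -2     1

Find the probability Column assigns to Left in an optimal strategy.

Row minima: Top → -3, Middle → -2, Bottom → -2; maximin = -2.
Column maxima: Left → 4, Right → 1; minimax = 1.
-2 ≠ 1, so there is no saddle point; optimal play is mixed.
Top is strictly dominated by Middle, so Row never plays it.
On the remaining 2×2 (Middle, Bottom vs Left, Right):
Let Row play Middle with probability p. Expected payoff against Left: 4p + (-2)(1−p) = 6p − 2; against Right: (-2)p + 1(1−p) = −3p + 1.
Setting these equal: 6p − 2 = −3p + 1 ⇒ 9p = 3 ⇒ p = 1/3, and the value is (6)·(1/3) − 2 = 0.
For Column: with q = P(Left), equating Middle's and Bottom's payoffs gives 6q − 2 = −3q + 1 ⇒ q = 1/3.

1/3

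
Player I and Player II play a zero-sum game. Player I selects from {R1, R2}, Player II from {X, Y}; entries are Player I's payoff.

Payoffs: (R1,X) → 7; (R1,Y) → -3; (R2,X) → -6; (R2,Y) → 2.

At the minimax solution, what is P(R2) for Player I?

Row minima: R1 → -3, R2 → -6; maximin = -3.
Column maxima: X → 7, Y → 2; minimax = 2.
-3 ≠ 2, so there is no saddle point; optimal play is mixed.
Let Player I play R1 with probability p. Expected payoff against X: 7p + (-6)(1−p) = 13p − 6; against Y: (-3)p + 2(1−p) = −5p + 2.
Setting these equal: 13p − 6 = −5p + 2 ⇒ 18p = 8 ⇒ p = 4/9, and the value is (13)·(4/9) − 6 = -2/9.
For Player II: with q = P(X), equating R1's and R2's payoffs gives 10q − 3 = −8q + 2 ⇒ q = 5/18.

5/9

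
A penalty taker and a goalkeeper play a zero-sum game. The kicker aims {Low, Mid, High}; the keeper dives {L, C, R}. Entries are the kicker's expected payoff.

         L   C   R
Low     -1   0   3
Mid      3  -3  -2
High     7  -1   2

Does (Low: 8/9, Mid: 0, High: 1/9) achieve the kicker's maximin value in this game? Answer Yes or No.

Against L this mix gives (8/9)·(-1) + (1/9)·7 = -1/9.
Against C this mix gives (8/9)·0 + (1/9)·(-1) = -1/9.
Against R this mix gives (8/9)·3 + (1/9)·2 = 26/9.
All of the keeper's active replies (L, C) yield -1/9, and no column does worse for the kicker. The mix makes the keeper indifferent and guarantees -1/9, so it is optimal.

Yes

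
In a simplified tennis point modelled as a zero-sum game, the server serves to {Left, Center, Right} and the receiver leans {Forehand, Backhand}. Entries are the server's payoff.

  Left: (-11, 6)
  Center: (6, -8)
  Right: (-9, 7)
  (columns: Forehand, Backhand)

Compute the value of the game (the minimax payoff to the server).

-1

Row minima: Left → -11, Center → -8, Right → -9; maximin = -8.
Column maxima: Forehand → 6, Backhand → 7; minimax = 6.
-8 ≠ 6, so there is no saddle point; optimal play is mixed.
Left is strictly dominated by Right, so the server never plays it.
On the remaining 2×2 (Center, Right vs Forehand, Backhand):
Let the server play Center with probability p. Expected payoff against Forehand: 6p + (-9)(1−p) = 15p − 9; against Backhand: (-8)p + 7(1−p) = −15p + 7.
Setting these equal: 15p − 9 = −15p + 7 ⇒ 30p = 16 ⇒ p = 8/15, and the value is (15)·(8/15) − 9 = -1.
For the receiver: with q = P(Forehand), equating Center's and Right's payoffs gives 14q − 8 = −16q + 7 ⇒ q = 1/2.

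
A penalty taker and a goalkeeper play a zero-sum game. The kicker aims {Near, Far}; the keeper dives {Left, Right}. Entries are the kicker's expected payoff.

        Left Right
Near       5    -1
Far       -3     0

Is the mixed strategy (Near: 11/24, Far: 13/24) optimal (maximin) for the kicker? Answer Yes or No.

No

Against Left this mix gives (11/24)·5 + (13/24)·(-3) = 2/3.
Against Right this mix gives (11/24)·(-1) + (13/24)·0 = -11/24.
The keeper will play Right, holding the kicker to -11/24. Shifting weight toward the row that does better against Right would raise this floor (the equalizing mix achieves -1/3 against both Right and Left), so the proposed strategy is not optimal.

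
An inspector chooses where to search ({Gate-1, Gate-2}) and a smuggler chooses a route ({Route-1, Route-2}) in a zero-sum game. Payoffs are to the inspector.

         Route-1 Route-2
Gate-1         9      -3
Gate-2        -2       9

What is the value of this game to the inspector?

Row minima: Gate-1 → -3, Gate-2 → -2; maximin = -2.
Column maxima: Route-1 → 9, Route-2 → 9; minimax = 9.
-2 ≠ 9, so there is no saddle point; optimal play is mixed.
Let the inspector play Gate-1 with probability p. Expected payoff against Route-1: 9p + (-2)(1−p) = 11p − 2; against Route-2: (-3)p + 9(1−p) = −12p + 9.
Setting these equal: 11p − 2 = −12p + 9 ⇒ 23p = 11 ⇒ p = 11/23, and the value is (11)·(11/23) − 2 = 75/23.
For the smuggler: with q = P(Route-1), equating Gate-1's and Gate-2's payoffs gives 12q − 3 = −11q + 9 ⇒ q = 12/23.

75/23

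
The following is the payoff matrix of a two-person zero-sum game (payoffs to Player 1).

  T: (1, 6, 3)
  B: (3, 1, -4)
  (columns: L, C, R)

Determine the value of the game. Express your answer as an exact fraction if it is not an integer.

13/9

Row minima: T → 1, B → -4; maximin = 1.
Column maxima: L → 3, C → 6, R → 3; minimax = 3.
1 ≠ 3, so there is no saddle point; optimal play is mixed.
C is strictly dominated by R (it gives Player 1 strictly more in every row), so Player 2 never plays it.
On the remaining 2×2 (T, B vs L, R):
Let Player 1 play T with probability p. Expected payoff against L: 1p + 3(1−p) = −2p + 3; against R: 3p + (-4)(1−p) = 7p − 4.
Setting these equal: −2p + 3 = 7p − 4 ⇒ −9p = -7 ⇒ p = 7/9, and the value is (-2)·(7/9) + 3 = 13/9.
For Player 2: with q = P(L), equating T's and B's payoffs gives −2q + 3 = 7q − 4 ⇒ q = 7/9.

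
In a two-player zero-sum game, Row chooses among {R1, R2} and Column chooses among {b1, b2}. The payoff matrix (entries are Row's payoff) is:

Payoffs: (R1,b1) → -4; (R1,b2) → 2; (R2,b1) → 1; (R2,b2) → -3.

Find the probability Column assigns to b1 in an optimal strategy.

Row minima: R1 → -4, R2 → -3; maximin = -3.
Column maxima: b1 → 1, b2 → 2; minimax = 1.
-3 ≠ 1, so there is no saddle point; optimal play is mixed.
Let Row play R1 with probability p. Expected payoff against b1: (-4)p + 1(1−p) = −5p + 1; against b2: 2p + (-3)(1−p) = 5p − 3.
Setting these equal: −5p + 1 = 5p − 3 ⇒ −10p = -4 ⇒ p = 2/5, and the value is (-5)·(2/5) + 1 = -1.
For Column: with q = P(b1), equating R1's and R2's payoffs gives −6q + 2 = 4q − 3 ⇒ q = 1/2.

1/2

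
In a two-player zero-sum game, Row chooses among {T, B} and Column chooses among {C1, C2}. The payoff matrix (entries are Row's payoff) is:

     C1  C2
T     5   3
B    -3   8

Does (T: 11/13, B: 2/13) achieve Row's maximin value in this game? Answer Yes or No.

Against C1 this mix gives (11/13)·5 + (2/13)·(-3) = 49/13.
Against C2 this mix gives (11/13)·3 + (2/13)·8 = 49/13.
All of Column's active replies (C1, C2) yield 49/13, and no column does worse for Row. The mix makes Column indifferent and guarantees 49/13, so it is optimal.

Yes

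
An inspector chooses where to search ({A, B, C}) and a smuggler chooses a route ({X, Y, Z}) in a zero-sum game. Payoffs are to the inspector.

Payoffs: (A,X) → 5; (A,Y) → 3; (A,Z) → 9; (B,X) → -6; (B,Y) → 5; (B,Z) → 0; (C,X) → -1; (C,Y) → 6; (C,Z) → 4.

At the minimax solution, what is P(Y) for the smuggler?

Row minima: A → 3, B → -6, C → -1; maximin = 3.
Column maxima: X → 5, Y → 6, Z → 9; minimax = 5.
3 ≠ 5, so there is no saddle point; optimal play is mixed.
B is strictly dominated by C, so the inspector never plays it.
Z is strictly dominated by X (it gives the inspector strictly more in every row), so the smuggler never plays it.
On the remaining 2×2 (A, C vs X, Y):
Let the inspector play A with probability p. Expected payoff against X: 5p + (-1)(1−p) = 6p − 1; against Y: 3p + 6(1−p) = −3p + 6.
Setting these equal: 6p − 1 = −3p + 6 ⇒ 9p = 7 ⇒ p = 7/9, and the value is (6)·(7/9) − 1 = 11/3.
For the smuggler: with q = P(X), equating A's and C's payoffs gives 2q + 3 = −7q + 6 ⇒ q = 1/3.

2/3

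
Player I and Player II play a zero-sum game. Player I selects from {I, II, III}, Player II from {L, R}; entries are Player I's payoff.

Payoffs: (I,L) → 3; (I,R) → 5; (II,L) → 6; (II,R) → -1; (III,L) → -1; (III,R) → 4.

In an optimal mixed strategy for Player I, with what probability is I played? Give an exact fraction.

7/9

Row minima: I → 3, II → -1, III → -1; maximin = 3.
Column maxima: L → 6, R → 5; minimax = 5.
3 ≠ 5, so there is no saddle point; optimal play is mixed.
III is strictly dominated by I, so Player I never plays it.
On the remaining 2×2 (I, II vs L, R):
Let Player I play I with probability p. Expected payoff against L: 3p + 6(1−p) = −3p + 6; against R: 5p + (-1)(1−p) = 6p − 1.
Setting these equal: −3p + 6 = 6p − 1 ⇒ −9p = -7 ⇒ p = 7/9, and the value is (-3)·(7/9) + 6 = 11/3.
For Player II: with q = P(L), equating I's and II's payoffs gives −2q + 5 = 7q − 1 ⇒ q = 2/3.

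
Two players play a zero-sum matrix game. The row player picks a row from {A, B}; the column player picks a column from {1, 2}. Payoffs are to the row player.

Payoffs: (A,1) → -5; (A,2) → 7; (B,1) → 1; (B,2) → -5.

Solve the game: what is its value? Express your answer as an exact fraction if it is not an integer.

Row minima: A → -5, B → -5; maximin = -5.
Column maxima: 1 → 1, 2 → 7; minimax = 1.
-5 ≠ 1, so there is no saddle point; optimal play is mixed.
Let the row player play A with probability p. Expected payoff against 1: (-5)p + 1(1−p) = −6p + 1; against 2: 7p + (-5)(1−p) = 12p − 5.
Setting these equal: −6p + 1 = 12p − 5 ⇒ −18p = -6 ⇒ p = 1/3, and the value is (-6)·(1/3) + 1 = -1.
For the column player: with q = P(1), equating A's and B's payoffs gives −12q + 7 = 6q − 5 ⇒ q = 2/3.

-1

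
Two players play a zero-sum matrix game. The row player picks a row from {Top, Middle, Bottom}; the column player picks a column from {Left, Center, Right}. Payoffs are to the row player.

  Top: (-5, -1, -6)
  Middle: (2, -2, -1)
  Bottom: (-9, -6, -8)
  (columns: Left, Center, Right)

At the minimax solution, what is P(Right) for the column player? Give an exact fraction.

Row minima: Top → -6, Middle → -2, Bottom → -9; maximin = -2.
Column maxima: Left → 2, Center → -1, Right → -1; minimax = -1.
-2 ≠ -1, so there is no saddle point; optimal play is mixed.
Bottom is strictly dominated by Top, so the row player never plays it.
With Bottom eliminated, Left is strictly dominated by Right (it gives the row player strictly more in every remaining row), so the column player never plays it.
On the remaining 2×2 (Top, Middle vs Center, Right):
Let the row player play Top with probability p. Expected payoff against Center: (-1)p + (-2)(1−p) = p − 2; against Right: (-6)p + (-1)(1−p) = −5p − 1.
Setting these equal: p − 2 = −5p − 1 ⇒ 6p = 1 ⇒ p = 1/6, and the value is (1)·(1/6) − 2 = -11/6.
For the column player: with q = P(Center), equating Top's and Middle's payoffs gives 5q − 6 = −q − 1 ⇒ q = 5/6.

1/6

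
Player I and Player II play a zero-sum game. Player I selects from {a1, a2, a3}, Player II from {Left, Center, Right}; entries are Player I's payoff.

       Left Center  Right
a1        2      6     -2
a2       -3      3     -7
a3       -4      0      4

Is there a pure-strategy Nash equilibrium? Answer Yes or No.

Row minima: a1 → -2, a2 → -7, a3 → -4; maximin = -2.
Column maxima: Left → 2, Center → 6, Right → 4; minimax = 2.
-2 ≠ 2, so no pure-strategy equilibrium exists.

No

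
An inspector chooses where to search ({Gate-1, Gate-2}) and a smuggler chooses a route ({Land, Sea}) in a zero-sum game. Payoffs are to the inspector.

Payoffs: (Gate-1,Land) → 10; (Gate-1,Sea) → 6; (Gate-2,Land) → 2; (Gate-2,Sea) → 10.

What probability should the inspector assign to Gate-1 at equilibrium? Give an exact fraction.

Row minima: Gate-1 → 6, Gate-2 → 2; maximin = 6.
Column maxima: Land → 10, Sea → 10; minimax = 10.
6 ≠ 10, so there is no saddle point; optimal play is mixed.
Let the inspector play Gate-1 with probability p. Expected payoff against Land: 10p + 2(1−p) = 8p + 2; against Sea: 6p + 10(1−p) = −4p + 10.
Setting these equal: 8p + 2 = −4p + 10 ⇒ 12p = 8 ⇒ p = 2/3, and the value is (8)·(2/3) + 2 = 22/3.
For the smuggler: with q = P(Land), equating Gate-1's and Gate-2's payoffs gives 4q + 6 = −8q + 10 ⇒ q = 1/3.

2/3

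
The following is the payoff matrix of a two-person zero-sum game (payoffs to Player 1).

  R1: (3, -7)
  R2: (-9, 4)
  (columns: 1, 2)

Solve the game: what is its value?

Row minima: R1 → -7, R2 → -9; maximin = -7.
Column maxima: 1 → 3, 2 → 4; minimax = 3.
-7 ≠ 3, so there is no saddle point; optimal play is mixed.
Let Player 1 play R1 with probability p. Expected payoff against 1: 3p + (-9)(1−p) = 12p − 9; against 2: (-7)p + 4(1−p) = −11p + 4.
Setting these equal: 12p − 9 = −11p + 4 ⇒ 23p = 13 ⇒ p = 13/23, and the value is (12)·(13/23) − 9 = -51/23.
For Player 2: with q = P(1), equating R1's and R2's payoffs gives 10q − 7 = −13q + 4 ⇒ q = 11/23.

-51/23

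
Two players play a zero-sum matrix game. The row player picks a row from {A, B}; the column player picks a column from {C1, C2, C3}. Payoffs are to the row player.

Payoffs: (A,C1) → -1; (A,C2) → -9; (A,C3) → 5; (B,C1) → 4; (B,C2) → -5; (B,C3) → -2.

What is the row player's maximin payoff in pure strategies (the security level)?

-5

Row minima: A → -9, B → -5.
The best of these is -5.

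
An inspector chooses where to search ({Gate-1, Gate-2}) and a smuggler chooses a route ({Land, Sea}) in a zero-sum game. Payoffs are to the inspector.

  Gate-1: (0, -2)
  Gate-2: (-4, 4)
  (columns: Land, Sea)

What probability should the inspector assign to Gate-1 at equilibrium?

Row minima: Gate-1 → -2, Gate-2 → -4; maximin = -2.
Column maxima: Land → 0, Sea → 4; minimax = 0.
-2 ≠ 0, so there is no saddle point; optimal play is mixed.
Let the inspector play Gate-1 with probability p. Expected payoff against Land: 0p + (-4)(1−p) = 4p − 4; against Sea: (-2)p + 4(1−p) = −6p + 4.
Setting these equal: 4p − 4 = −6p + 4 ⇒ 10p = 8 ⇒ p = 4/5, and the value is (4)·(4/5) − 4 = -4/5.
For the smuggler: with q = P(Land), equating Gate-1's and Gate-2's payoffs gives 2q − 2 = −8q + 4 ⇒ q = 3/5.

4/5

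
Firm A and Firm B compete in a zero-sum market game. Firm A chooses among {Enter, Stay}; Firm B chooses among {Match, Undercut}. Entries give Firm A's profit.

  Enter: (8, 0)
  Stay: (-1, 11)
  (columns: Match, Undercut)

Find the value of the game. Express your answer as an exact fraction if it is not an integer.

Row minima: Enter → 0, Stay → -1; maximin = 0.
Column maxima: Match → 8, Undercut → 11; minimax = 8.
0 ≠ 8, so there is no saddle point; optimal play is mixed.
Let Firm A play Enter with probability p. Expected payoff against Match: 8p + (-1)(1−p) = 9p − 1; against Undercut: 0p + 11(1−p) = −11p + 11.
Setting these equal: 9p − 1 = −11p + 11 ⇒ 20p = 12 ⇒ p = 3/5, and the value is (9)·(3/5) − 1 = 22/5.
For Firm B: with q = P(Match), equating Enter's and Stay's payoffs gives 8q = −12q + 11 ⇒ q = 11/20.

22/5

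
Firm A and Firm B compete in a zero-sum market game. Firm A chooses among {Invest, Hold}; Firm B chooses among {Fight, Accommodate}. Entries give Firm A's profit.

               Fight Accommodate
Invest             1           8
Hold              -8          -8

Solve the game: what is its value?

1

Row minima: Invest → 1, Hold → -8; maximin = 1.
Column maxima: Fight → 1, Accommodate → 8; minimax = 1.
Since maximin = minimax = 1, there is a saddle point and the value is 1.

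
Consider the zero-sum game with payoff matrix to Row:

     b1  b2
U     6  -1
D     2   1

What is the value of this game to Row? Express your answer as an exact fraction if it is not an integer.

1

Row minima: U → -1, D → 1; maximin = 1.
Column maxima: b1 → 6, b2 → 1; minimax = 1.
Since maximin = minimax = 1, there is a saddle point and the value is 1.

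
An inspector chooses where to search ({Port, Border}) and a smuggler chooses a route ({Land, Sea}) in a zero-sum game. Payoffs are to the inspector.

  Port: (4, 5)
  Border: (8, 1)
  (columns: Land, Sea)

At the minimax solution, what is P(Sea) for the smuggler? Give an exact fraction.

Row minima: Port → 4, Border → 1; maximin = 4.
Column maxima: Land → 8, Sea → 5; minimax = 5.
4 ≠ 5, so there is no saddle point; optimal play is mixed.
Let the inspector play Port with probability p. Expected payoff against Land: 4p + 8(1−p) = −4p + 8; against Sea: 5p + 1(1−p) = 4p + 1.
Setting these equal: −4p + 8 = 4p + 1 ⇒ −8p = -7 ⇒ p = 7/8, and the value is (-4)·(7/8) + 8 = 9/2.
For the smuggler: with q = P(Land), equating Port's and Border's payoffs gives −q + 5 = 7q + 1 ⇒ q = 1/2.

1/2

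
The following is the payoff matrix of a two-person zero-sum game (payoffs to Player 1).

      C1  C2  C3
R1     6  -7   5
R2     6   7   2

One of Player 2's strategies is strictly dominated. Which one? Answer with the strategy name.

C1

C3 holds Player 1's payoff strictly below C1 in every row: 5 < 6, 2 < 6.
So C1 is strictly dominated for Player 2.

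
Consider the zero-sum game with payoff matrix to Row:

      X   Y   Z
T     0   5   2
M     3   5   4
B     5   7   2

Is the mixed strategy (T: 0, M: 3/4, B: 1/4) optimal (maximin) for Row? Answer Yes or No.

Against X this mix gives (3/4)·3 + (1/4)·5 = 7/2.
Against Y this mix gives (3/4)·5 + (1/4)·7 = 11/2.
Against Z this mix gives (3/4)·4 + (1/4)·2 = 7/2.
All of Column's active replies (X, Z) yield 7/2, and no column does worse for Row. The mix makes Column indifferent and guarantees 7/2, so it is optimal.

Yes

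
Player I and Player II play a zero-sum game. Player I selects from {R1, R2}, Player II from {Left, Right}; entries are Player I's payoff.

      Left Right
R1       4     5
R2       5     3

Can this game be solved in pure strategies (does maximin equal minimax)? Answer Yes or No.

Row minima: R1 → 4, R2 → 3; maximin = 4.
Column maxima: Left → 5, Right → 5; minimax = 5.
4 ≠ 5, so no pure-strategy equilibrium exists.

No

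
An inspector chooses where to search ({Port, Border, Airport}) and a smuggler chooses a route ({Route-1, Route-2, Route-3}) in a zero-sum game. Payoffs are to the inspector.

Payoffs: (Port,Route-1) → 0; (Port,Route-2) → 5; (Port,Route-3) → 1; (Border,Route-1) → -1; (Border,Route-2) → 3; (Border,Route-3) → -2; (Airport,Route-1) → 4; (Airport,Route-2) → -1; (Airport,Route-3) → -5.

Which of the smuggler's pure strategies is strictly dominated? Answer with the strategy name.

Route-3 holds the inspector's payoff strictly below Route-2 in every row: 1 < 5, -2 < 3, -5 < -1.
So Route-2 is strictly dominated for the smuggler.

Route-2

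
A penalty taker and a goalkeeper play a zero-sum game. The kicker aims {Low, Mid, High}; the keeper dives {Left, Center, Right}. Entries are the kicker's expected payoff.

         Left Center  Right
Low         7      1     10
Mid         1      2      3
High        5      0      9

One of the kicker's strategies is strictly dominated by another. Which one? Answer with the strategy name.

Low gives a strictly higher payoff than High against every column: 7 > 5, 1 > 0, 10 > 9.
So High is strictly dominated and the kicker never plays it.

High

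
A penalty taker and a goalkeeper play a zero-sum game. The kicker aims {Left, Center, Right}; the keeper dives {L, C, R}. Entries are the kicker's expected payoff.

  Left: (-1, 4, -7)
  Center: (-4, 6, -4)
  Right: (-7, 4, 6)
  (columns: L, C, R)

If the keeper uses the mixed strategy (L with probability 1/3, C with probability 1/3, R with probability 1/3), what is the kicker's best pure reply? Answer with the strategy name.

Right

Expected payoff of Left: (1/3)·(-1) + (1/3)·4 + (1/3)·(-7) = -4/3.
Expected payoff of Center: (1/3)·(-4) + (1/3)·6 + (1/3)·(-4) = -2/3.
Expected payoff of Right: (1/3)·(-7) + (1/3)·4 + (1/3)·6 = 1.
The largest is 1, so the kicker's best response is Right.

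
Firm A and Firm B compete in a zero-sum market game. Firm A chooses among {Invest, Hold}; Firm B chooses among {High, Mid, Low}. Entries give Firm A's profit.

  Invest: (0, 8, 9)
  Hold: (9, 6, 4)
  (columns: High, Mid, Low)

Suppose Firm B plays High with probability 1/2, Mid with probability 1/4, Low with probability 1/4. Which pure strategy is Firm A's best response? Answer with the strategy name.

Expected payoff of Invest: (1/2)·0 + (1/4)·8 + (1/4)·9 = 17/4.
Expected payoff of Hold: (1/2)·9 + (1/4)·6 + (1/4)·4 = 7.
The largest is 7, so Firm A's best response is Hold.

Hold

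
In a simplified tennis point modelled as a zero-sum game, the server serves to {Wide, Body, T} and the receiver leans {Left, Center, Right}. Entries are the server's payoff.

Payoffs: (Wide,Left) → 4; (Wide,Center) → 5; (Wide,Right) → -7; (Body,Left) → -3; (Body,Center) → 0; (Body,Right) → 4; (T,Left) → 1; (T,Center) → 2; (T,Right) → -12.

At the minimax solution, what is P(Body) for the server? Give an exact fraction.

Row minima: Wide → -7, Body → -3, T → -12; maximin = -3.
Column maxima: Left → 4, Center → 5, Right → 4; minimax = 4.
-3 ≠ 4, so there is no saddle point; optimal play is mixed.
T is strictly dominated by Wide, so the server never plays it.
Center is strictly dominated by Left (it gives the server strictly more in every row), so the receiver never plays it.
On the remaining 2×2 (Wide, Body vs Left, Right):
Let the server play Wide with probability p. Expected payoff against Left: 4p + (-3)(1−p) = 7p − 3; against Right: (-7)p + 4(1−p) = −11p + 4.
Setting these equal: 7p − 3 = −11p + 4 ⇒ 18p = 7 ⇒ p = 7/18, and the value is (7)·(7/18) − 3 = -5/18.
For the receiver: with q = P(Left), equating Wide's and Body's payoffs gives 11q − 7 = −7q + 4 ⇒ q = 11/18.

11/18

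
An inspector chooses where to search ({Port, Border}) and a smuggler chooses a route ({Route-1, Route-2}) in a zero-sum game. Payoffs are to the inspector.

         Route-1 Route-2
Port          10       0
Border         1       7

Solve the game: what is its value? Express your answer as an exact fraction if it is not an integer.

35/8

Row minima: Port → 0, Border → 1; maximin = 1.
Column maxima: Route-1 → 10, Route-2 → 7; minimax = 7.
1 ≠ 7, so there is no saddle point; optimal play is mixed.
Let the inspector play Port with probability p. Expected payoff against Route-1: 10p + 1(1−p) = 9p + 1; against Route-2: 0p + 7(1−p) = −7p + 7.
Setting these equal: 9p + 1 = −7p + 7 ⇒ 16p = 6 ⇒ p = 3/8, and the value is (9)·(3/8) + 1 = 35/8.
For the smuggler: with q = P(Route-1), equating Port's and Border's payoffs gives 10q = −6q + 7 ⇒ q = 7/16.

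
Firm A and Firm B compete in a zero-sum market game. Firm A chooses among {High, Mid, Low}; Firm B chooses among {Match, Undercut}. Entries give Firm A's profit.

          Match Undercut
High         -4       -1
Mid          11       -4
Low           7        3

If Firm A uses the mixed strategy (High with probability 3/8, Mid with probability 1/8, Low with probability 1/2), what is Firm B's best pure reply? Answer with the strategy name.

If Firm B plays Match, Firm A's expected payoff is (3/8)·(-4) + (1/8)·11 + (1/2)·7 = 27/8.
If Firm B plays Undercut, Firm A's expected payoff is (3/8)·(-1) + (1/8)·(-4) + (1/2)·3 = 5/8.
Firm B minimizes Firm A's payoff; the smallest is 5/8, so the best response is Undercut.

Undercut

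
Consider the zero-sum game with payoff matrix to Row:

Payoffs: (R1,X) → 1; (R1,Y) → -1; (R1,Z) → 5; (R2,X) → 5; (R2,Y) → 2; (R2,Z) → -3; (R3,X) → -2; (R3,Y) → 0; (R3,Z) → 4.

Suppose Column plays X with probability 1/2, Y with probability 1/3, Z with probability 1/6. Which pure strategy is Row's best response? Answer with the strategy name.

R2

Expected payoff of R1: (1/2)·1 + (1/3)·(-1) + (1/6)·5 = 1.
Expected payoff of R2: (1/2)·5 + (1/3)·2 + (1/6)·(-3) = 8/3.
Expected payoff of R3: (1/2)·(-2) + (1/3)·0 + (1/6)·4 = -1/3.
The largest is 8/3, so Row's best response is R2.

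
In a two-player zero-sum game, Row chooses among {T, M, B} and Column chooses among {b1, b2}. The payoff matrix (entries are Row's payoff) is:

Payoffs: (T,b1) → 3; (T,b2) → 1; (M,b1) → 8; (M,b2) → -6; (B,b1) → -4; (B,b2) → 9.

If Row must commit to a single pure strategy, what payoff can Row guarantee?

1

Row minima: T → 1, M → -6, B → -4.
The best of these is 1.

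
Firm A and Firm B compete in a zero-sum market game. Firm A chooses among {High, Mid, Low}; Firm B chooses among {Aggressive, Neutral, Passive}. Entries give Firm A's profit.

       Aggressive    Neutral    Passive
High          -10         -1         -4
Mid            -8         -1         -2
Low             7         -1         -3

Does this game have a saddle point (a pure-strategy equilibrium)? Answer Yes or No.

No

Row minima: High → -10, Mid → -8, Low → -3; maximin = -3.
Column maxima: Aggressive → 7, Neutral → -1, Passive → -2; minimax = -2.
-3 ≠ -2, so no pure-strategy equilibrium exists.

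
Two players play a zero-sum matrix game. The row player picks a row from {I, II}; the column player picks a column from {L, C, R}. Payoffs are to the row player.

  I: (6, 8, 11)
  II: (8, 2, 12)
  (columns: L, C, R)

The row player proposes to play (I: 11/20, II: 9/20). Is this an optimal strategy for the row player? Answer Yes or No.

No

Against L this mix gives (11/20)·6 + (9/20)·8 = 69/10.
Against C this mix gives (11/20)·8 + (9/20)·2 = 53/10.
Against R this mix gives (11/20)·11 + (9/20)·12 = 229/20.
The column player will play C, holding the row player to 53/10. Shifting weight toward the row that does better against C would raise this floor (the equalizing mix achieves 13/2 against both C and L), so the proposed strategy is not optimal.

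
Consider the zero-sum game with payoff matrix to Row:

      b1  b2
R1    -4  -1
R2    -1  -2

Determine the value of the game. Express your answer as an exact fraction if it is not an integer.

Row minima: R1 → -4, R2 → -2; maximin = -2.
Column maxima: b1 → -1, b2 → -1; minimax = -1.
-2 ≠ -1, so there is no saddle point; optimal play is mixed.
Let Row play R1 with probability p. Expected payoff against b1: (-4)p + (-1)(1−p) = −3p − 1; against b2: (-1)p + (-2)(1−p) = p − 2.
Setting these equal: −3p − 1 = p − 2 ⇒ −4p = -1 ⇒ p = 1/4, and the value is (-3)·(1/4) − 1 = -7/4.
For Column: with q = P(b1), equating R1's and R2's payoffs gives −3q − 1 = q − 2 ⇒ q = 1/4.

-7/4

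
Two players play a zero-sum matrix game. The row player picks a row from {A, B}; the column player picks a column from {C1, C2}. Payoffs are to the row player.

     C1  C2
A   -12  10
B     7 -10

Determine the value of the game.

Row minima: A → -12, B → -10; maximin = -10.
Column maxima: C1 → 7, C2 → 10; minimax = 7.
-10 ≠ 7, so there is no saddle point; optimal play is mixed.
Let the row player play A with probability p. Expected payoff against C1: (-12)p + 7(1−p) = −19p + 7; against C2: 10p + (-10)(1−p) = 20p − 10.
Setting these equal: −19p + 7 = 20p − 10 ⇒ −39p = -17 ⇒ p = 17/39, and the value is (-19)·(17/39) + 7 = -50/39.
For the column player: with q = P(C1), equating A's and B's payoffs gives −22q + 10 = 17q − 10 ⇒ q = 20/39.

-50/39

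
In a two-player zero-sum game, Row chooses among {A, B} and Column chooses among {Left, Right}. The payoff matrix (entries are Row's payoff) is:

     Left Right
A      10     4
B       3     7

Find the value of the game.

Row minima: A → 4, B → 3; maximin = 4.
Column maxima: Left → 10, Right → 7; minimax = 7.
4 ≠ 7, so there is no saddle point; optimal play is mixed.
Let Row play A with probability p. Expected payoff against Left: 10p + 3(1−p) = 7p + 3; against Right: 4p + 7(1−p) = −3p + 7.
Setting these equal: 7p + 3 = −3p + 7 ⇒ 10p = 4 ⇒ p = 2/5, and the value is (7)·(2/5) + 3 = 29/5.
For Column: with q = P(Left), equating A's and B's payoffs gives 6q + 4 = −4q + 7 ⇒ q = 3/10.

29/5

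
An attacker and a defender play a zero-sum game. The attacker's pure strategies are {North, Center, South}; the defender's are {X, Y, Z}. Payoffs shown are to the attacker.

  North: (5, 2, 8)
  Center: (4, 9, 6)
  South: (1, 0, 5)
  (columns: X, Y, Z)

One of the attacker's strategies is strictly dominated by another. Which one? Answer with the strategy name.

South

North gives a strictly higher payoff than South against every column: 5 > 1, 2 > 0, 8 > 5.
So South is strictly dominated and the attacker never plays it.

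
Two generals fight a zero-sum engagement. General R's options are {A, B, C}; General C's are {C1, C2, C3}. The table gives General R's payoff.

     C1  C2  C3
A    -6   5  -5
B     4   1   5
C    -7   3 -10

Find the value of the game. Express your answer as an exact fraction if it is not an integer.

13/7

Row minima: A → -6, B → 1, C → -10; maximin = 1.
Column maxima: C1 → 4, C2 → 5, C3 → 5; minimax = 4.
1 ≠ 4, so there is no saddle point; optimal play is mixed.
C is strictly dominated by A, so General R never plays it.
With C eliminated, C3 is strictly dominated by C1 (it gives General R strictly more in every remaining row), so General C never plays it.
On the remaining 2×2 (A, B vs C1, C2):
Let General R play A with probability p. Expected payoff against C1: (-6)p + 4(1−p) = −10p + 4; against C2: 5p + 1(1−p) = 4p + 1.
Setting these equal: −10p + 4 = 4p + 1 ⇒ −14p = -3 ⇒ p = 3/14, and the value is (-10)·(3/14) + 4 = 13/7.
For General C: with q = P(C1), equating A's and B's payoffs gives −11q + 5 = 3q + 1 ⇒ q = 2/7.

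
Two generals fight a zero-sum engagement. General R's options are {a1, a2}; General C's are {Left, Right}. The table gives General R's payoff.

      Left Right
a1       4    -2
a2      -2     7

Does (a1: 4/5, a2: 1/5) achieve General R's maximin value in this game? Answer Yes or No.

Against Left this mix gives (4/5)·4 + (1/5)·(-2) = 14/5.
Against Right this mix gives (4/5)·(-2) + (1/5)·7 = -1/5.
General C will play Right, holding General R to -1/5. Shifting weight toward the row that does better against Right would raise this floor (the equalizing mix achieves 8/5 against both Right and Left), so the proposed strategy is not optimal.

No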